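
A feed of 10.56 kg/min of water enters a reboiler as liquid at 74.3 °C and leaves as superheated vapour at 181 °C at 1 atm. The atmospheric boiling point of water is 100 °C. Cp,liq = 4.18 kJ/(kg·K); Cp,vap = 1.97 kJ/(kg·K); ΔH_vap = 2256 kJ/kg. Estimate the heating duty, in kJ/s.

liquid 74.3→100 °C: 107.43 kJ/kg
vaporisation at 100 °C: 2256 kJ/kg
vapour 100→181 °C: 159.57 kJ/kg
Δh = 107.43 + 2256 + 159.57 = 2523 kJ/kg
Q = ṁ·Δh = 10.56 kg/min × 2523 kJ/kg = 26643 kJ/min
|Q| = 444.05 kW

Q = 444 kJ/s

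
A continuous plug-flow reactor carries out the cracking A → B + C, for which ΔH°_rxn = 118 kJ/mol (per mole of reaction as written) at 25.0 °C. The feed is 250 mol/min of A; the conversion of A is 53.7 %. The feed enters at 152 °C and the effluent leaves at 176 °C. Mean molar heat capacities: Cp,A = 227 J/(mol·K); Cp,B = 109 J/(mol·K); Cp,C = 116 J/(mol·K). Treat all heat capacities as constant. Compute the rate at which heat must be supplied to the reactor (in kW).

Extent of reaction ξ = 0.537 × 250 = 134.25 mol/min
Reaction term: ξ·ΔH°_rxn = 134.25 × 118 = 15842 kJ/min
Sensible, feed 152→25 °C: -7207.2 kJ/min
Outlet flows (mol/min): A 115.75, B 134.25, C 134.25
Sensible, products 25→176 °C: 8528.7 kJ/min
Q = ΔH = 17163 kJ/min = 286.05 kW
Heat supplied = 286.05 kW

Q_in = 286 kW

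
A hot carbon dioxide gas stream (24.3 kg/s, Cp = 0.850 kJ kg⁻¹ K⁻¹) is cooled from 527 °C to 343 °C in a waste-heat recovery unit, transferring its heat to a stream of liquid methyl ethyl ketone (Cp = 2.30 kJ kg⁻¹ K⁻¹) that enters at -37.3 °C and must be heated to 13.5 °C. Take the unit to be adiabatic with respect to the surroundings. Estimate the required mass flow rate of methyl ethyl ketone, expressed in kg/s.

Heat released by hot stream: Q = 24.3 × 0.850 × (527 − 343) = 3800.5 kJ/s
Energy balance on cold side (adiabatic exchanger): Q = ṁ_c·Cp_c·(T_c,out − T_c,in)
ṁ_c = 3800.5 / [2.30 × (13.5 − -37.3)] = 32.528 kg/s

ṁ_c = 32.5 kg/s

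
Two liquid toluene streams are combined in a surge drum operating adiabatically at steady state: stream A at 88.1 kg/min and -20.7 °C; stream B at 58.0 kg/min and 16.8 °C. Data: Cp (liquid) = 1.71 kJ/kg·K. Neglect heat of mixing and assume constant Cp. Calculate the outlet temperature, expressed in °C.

No heat crosses the boundary, so H_out = H_in.
Σ ṁᵢCp,ᵢTᵢ = 88.1×1.71×-20.7 + 58.0×1.71×16.8 = -1452.3
Σ ṁᵢCp,ᵢ = 88.1×1.71 + 58.0×1.71 = 249.83
T_out = -1452.3 / 249.83 = -5.8129 °C

T_out = -5.81 °C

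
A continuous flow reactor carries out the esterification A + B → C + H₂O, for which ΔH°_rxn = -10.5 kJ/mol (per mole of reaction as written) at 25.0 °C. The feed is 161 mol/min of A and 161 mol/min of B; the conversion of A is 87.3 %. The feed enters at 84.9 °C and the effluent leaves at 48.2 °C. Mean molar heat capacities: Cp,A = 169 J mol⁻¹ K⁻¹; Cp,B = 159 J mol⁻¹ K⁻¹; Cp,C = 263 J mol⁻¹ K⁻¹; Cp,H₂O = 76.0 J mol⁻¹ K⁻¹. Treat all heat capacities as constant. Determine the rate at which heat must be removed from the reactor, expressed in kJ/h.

Q_out = 203000 kJ/h

Extent of reaction ξ = 0.873 × 161 = 140.55 mol/min
Reaction term: ξ·ΔH°_rxn = 140.55 × -10.5 = -1475.8 kJ/min
Sensible, feed 84.9→25 °C: -3163.2 kJ/min
Outlet flows (mol/min): A 20.447, B 20.447, C 140.55, H₂O 140.55
Sensible, products 25→48.2 °C: 1261 kJ/min
Q = ΔH = -3378 kJ/min = -56.3 kW
Heat removed = 202680 kJ/h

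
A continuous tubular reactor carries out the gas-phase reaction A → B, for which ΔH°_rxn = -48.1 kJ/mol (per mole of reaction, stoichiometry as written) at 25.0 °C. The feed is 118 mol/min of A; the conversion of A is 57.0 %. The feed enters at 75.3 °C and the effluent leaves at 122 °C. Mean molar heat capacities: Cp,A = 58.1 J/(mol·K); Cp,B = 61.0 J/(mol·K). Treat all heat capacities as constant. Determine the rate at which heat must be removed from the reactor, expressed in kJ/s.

Extent of reaction ξ = 0.570 × 118 = 67.26 mol/min
Reaction term: ξ·ΔH°_rxn = 67.26 × -48.1 = -3235.2 kJ/min
Sensible, feed 75.3→25 °C: -344.85 kJ/min
Outlet flows (mol/min): A 50.74, B 67.26
Sensible, products 25→122 °C: 683.93 kJ/min
Q = ΔH = -2896.1 kJ/min = -48.269 kW
Heat removed = 48.269 kJ/s

Q_out = 48.3 kJ/s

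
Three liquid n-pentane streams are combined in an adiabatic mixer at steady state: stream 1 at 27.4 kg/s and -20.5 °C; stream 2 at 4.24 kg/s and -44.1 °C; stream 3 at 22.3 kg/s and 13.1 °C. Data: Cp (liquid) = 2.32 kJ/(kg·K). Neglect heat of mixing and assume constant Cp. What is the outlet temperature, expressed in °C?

Energy balance with Q = 0: Σ ṁᵢCp,ᵢ(T_out − Tᵢ) = 0
T_out = Σ ṁᵢCp,ᵢTᵢ / Σ ṁᵢCp,ᵢ
      = -1059.2 / 125.14 = -8.4641 °C

T_out = -8.46 °C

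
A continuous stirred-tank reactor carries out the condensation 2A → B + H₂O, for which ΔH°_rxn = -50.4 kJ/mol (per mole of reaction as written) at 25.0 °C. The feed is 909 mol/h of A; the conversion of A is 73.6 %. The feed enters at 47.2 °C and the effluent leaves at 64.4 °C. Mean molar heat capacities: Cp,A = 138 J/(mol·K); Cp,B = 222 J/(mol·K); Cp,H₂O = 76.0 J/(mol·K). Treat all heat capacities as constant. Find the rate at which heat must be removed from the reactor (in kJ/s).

Extent of reaction ξ = 0.736 × 909 / 2 = 334.51 mol/h
Reaction term: ξ·ΔH°_rxn = 334.51 × -50.4 = -16859 kJ/h
Sensible, feed 47.2→25 °C: -2784.8 kJ/h
Outlet flows (mol/h): A 239.98, B 334.51, H₂O 334.51
Sensible, products 25→64.4 °C: 5232.4 kJ/h
Q = ΔH = -14412 kJ/h = -4.0033 kW
Heat removed = 4.0033 kJ/s

Q_out = 4.00 kJ/s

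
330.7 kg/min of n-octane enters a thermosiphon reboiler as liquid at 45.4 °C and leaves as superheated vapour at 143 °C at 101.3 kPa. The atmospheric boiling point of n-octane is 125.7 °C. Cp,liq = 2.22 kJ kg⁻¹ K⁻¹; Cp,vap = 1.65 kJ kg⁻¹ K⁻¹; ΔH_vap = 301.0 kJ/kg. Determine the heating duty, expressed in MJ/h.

Q = 10100 MJ/h

liquid 45.4→125.7 °C: 178.27 kJ/kg
vaporisation at 125.7 °C: 301 kJ/kg
vapour 125.7→143 °C: 28.545 kJ/kg
Δh = 178.27 + 301 + 28.545 = 507.81 kJ/kg
Q = ṁ·Δh = 330.7 kg/min × 507.81 kJ/kg = 167930 kJ/min
|Q| = 2798.9 kW = 10076 MJ/h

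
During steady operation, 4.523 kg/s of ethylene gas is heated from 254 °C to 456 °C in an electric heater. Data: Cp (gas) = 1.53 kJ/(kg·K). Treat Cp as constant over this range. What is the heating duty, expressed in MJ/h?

Q = 5030 MJ/h

Q = ṁ·Cp·ΔT = 4.523 × 1.53 × (456 − 254) = 1397.9 kJ/s
Heating duty = 5032.4 MJ/h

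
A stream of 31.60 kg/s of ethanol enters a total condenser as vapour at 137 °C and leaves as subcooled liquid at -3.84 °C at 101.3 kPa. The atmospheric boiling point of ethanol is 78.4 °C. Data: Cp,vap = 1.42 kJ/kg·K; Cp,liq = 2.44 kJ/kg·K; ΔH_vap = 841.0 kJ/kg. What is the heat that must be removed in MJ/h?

Q_c = 128000 MJ/h

vapour 137→78.4 °C: -83.212 kJ/kg
condensation at 78.4 °C: -841 kJ/kg
liquid 78.4→-3.84 °C: -200.67 kJ/kg
Δh = -83.212 + -841 + -200.67 = -1124.9 kJ/kg
Q = ṁ·Δh = 31.60 kg/s × -1124.9 kJ/kg = -35546 kJ/s
|Q| = 35546 kW = 127970 MJ/h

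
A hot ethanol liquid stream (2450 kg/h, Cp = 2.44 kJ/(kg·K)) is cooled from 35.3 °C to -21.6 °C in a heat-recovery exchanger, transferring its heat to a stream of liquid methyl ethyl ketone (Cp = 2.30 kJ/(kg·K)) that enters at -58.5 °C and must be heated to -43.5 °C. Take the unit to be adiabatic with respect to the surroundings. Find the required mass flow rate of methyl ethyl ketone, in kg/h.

ṁ_c = 9860 kg/h

Heat released by hot stream: Q = 2450 × 2.44 × (35.3 − -21.6) = 340150 kJ/h
Energy balance on cold side (adiabatic exchanger): Q = ṁ_c·Cp_c·(T_c,out − T_c,in)
ṁ_c = 340150 / [2.30 × (-43.5 − -58.5)] = 9859.4 kg/h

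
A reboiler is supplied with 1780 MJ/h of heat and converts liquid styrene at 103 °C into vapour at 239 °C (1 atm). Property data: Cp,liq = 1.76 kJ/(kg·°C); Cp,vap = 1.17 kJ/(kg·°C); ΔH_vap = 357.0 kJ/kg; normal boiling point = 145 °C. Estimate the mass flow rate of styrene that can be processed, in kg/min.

Δh = 1.76×(145−103) + 357.0 + 1.17×(239−145) = 540.9 kJ/kg
Q = 1780 MJ/h = 494.44 kJ/s = 29667 kJ/min
ṁ = Q/Δh = 29667 / 540.9 = 54.847 kg/min

ṁ = 54.8 kg/min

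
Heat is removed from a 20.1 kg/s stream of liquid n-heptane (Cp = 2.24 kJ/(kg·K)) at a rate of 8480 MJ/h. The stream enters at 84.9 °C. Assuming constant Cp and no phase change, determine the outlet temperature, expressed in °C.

Q = 8480 MJ/h = 2355.6 kJ/s
ΔT = Q/(ṁ·Cp) = 2355.6/(20.1×2.24) = 52.318 K
T_out = 84.9 − 52.318 = 32.582 °C

T_out = 32.6 °C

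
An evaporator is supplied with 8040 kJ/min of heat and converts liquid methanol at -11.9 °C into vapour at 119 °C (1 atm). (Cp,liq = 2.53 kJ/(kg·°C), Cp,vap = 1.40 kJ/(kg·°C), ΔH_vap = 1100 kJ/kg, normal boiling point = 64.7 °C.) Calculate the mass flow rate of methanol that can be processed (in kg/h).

ṁ = 352 kg/h

Δh = 2.53×(64.7−-11.9) + 1100 + 1.40×(119−64.7) = 1369.8 kJ/kg
Q = 8040 kJ/min = 134 kJ/s = 482400 kJ/h
ṁ = Q/Δh = 482400 / 1369.8 = 352.16 kg/h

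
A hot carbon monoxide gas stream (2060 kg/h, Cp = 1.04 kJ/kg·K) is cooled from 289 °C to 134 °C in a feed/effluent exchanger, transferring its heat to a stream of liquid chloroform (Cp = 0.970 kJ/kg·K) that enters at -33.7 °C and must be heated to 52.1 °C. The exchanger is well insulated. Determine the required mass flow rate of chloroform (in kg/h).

ṁ_c = 3990 kg/h

Heat released by hot stream: Q = 2060 × 1.04 × (289 − 134) = 332070 kJ/h
Energy balance on cold side (adiabatic exchanger): Q = ṁ_c·Cp_c·(T_c,out − T_c,in)
ṁ_c = 332070 / [0.970 × (52.1 − -33.7)] = 3990 kg/h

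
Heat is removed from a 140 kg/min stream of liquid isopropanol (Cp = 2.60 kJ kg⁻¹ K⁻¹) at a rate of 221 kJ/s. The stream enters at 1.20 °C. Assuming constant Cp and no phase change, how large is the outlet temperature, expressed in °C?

T_out = -35.2 °C

Q = 221 kJ/s = 13260 kJ/min
ΔT = Q/(ṁ·Cp) = 13260/(140×2.60) = 36.429 K
T_out = 1.20 − 36.429 = -35.229 °C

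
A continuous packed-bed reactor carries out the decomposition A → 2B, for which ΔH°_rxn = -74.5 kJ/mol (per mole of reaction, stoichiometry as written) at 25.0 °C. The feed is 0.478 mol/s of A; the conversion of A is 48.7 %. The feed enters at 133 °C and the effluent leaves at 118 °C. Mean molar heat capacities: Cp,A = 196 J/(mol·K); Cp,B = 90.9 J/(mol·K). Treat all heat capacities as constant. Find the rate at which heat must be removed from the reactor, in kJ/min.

Extent of reaction ξ = 0.487 × 0.478 = 0.23279 mol/s
Reaction term: ξ·ΔH°_rxn = 0.23279 × -74.5 = -17.343 kJ/s
Sensible, feed 133→25 °C: -10.118 kJ/s
Outlet flows (mol/s): A 0.24521, B 0.46557
Sensible, products 25→118 °C: 8.4056 kJ/s
Q = ΔH = -19.055 kJ/s = -19.055 kW
Heat removed = 1143.3 kJ/min

Q_out = 1140 kJ/min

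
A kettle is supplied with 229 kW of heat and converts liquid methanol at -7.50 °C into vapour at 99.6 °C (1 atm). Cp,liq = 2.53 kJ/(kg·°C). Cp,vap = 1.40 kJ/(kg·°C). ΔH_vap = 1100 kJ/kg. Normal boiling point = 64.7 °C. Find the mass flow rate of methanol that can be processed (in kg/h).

Δh = 2.53×(64.7−-7.50) + 1100 + 1.40×(99.6−64.7) = 1331.5 kJ/kg
Q = 229 kW = 229 kJ/s = 824400 kJ/h
ṁ = Q/Δh = 824400 / 1331.5 = 619.14 kg/h

ṁ = 619 kg/h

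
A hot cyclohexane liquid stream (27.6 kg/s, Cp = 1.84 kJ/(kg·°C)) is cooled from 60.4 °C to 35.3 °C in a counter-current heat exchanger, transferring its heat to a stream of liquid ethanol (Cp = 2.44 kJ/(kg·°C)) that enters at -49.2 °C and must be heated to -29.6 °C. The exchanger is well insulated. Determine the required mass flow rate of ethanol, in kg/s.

ṁ_c = 26.7 kg/s

Heat released by hot stream: Q = 27.6 × 1.84 × (60.4 − 35.3) = 1274.7 kJ/s
Energy balance on cold side (adiabatic exchanger): Q = ṁ_c·Cp_c·(T_c,out − T_c,in)
ṁ_c = 1274.7 / [2.44 × (-29.6 − -49.2)] = 26.654 kg/s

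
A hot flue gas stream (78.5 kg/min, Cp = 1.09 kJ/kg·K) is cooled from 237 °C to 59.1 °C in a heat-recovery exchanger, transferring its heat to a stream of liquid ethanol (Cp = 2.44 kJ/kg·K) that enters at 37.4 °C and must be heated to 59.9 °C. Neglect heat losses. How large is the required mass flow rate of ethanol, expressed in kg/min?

Heat released by hot stream: Q = 78.5 × 1.09 × (237 − 59.1) = 15222 kJ/min
Energy balance on cold side (adiabatic exchanger): Q = ṁ_c·Cp_c·(T_c,out − T_c,in)
ṁ_c = 15222 / [2.44 × (59.9 − 37.4)] = 277.27 kg/min

ṁ_c = 277 kg/min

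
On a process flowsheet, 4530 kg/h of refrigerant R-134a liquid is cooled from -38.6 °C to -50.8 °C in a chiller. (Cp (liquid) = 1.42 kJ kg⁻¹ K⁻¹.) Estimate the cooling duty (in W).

Q_c = 21800 W

Q = ṁ·Cp·ΔT = 4530 × 1.42 × (-50.8 − -38.6) = -78478 kJ/h
Converting: 78478 / 3600 s = 21.799 kW
Cooling duty = 21799 W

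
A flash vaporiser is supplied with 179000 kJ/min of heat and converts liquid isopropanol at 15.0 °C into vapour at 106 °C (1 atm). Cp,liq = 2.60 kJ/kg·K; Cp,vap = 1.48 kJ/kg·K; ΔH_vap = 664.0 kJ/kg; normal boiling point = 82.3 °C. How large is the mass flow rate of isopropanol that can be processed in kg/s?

Δh = 2.60×(82.3−15.0) + 664.0 + 1.48×(106−82.3) = 874.06 kJ/kg
Q = 179000 kJ/min = 2983.3 kJ/s = 2983.3 kJ/s
ṁ = Q/Δh = 2983.3 / 874.06 = 3.4132 kg/s

ṁ = 3.41 kg/s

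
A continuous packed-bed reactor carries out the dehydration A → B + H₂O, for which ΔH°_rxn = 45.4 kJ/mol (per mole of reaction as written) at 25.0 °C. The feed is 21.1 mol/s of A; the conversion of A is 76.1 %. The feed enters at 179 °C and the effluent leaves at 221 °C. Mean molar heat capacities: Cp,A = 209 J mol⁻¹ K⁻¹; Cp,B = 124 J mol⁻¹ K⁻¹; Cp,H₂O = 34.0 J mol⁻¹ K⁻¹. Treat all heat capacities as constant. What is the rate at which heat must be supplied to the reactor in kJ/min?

Extent of reaction ξ = 0.761 × 21.1 = 16.057 mol/s
Reaction term: ξ·ΔH°_rxn = 16.057 × 45.4 = 728.99 kJ/s
Sensible, feed 179→25 °C: -679.12 kJ/s
Outlet flows (mol/s): A 5.0429, B 16.057, H₂O 16.057
Sensible, products 25→221 °C: 703.83 kJ/s
Q = ΔH = 753.7 kJ/s = 753.7 kW
Heat supplied = 45222 kJ/min

Q_in = 45200 kJ/min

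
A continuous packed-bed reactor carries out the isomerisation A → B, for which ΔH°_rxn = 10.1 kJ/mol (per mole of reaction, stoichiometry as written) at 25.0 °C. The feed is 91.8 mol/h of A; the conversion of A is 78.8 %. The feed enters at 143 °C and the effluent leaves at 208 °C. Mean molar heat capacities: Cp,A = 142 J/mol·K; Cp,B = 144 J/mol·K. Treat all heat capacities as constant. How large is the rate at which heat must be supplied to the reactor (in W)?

Q_in = 446 W

Extent of reaction ξ = 0.788 × 91.8 = 72.338 mol/h
Reaction term: ξ·ΔH°_rxn = 72.338 × 10.1 = 730.62 kJ/h
Sensible, feed 143→25 °C: -1538.2 kJ/h
Outlet flows (mol/h): A 19.462, B 72.338
Sensible, products 25→208 °C: 2412 kJ/h
Q = ΔH = 1604.4 kJ/h = 0.44567 kW
Heat supplied = 445.67 W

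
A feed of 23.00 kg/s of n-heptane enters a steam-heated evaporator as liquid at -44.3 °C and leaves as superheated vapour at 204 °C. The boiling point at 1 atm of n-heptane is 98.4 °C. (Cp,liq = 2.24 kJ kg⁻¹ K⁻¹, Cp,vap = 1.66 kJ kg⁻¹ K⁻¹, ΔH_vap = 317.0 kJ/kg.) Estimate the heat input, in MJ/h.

liquid -44.3→98.4 °C: 319.65 kJ/kg
vaporisation at 98.4 °C: 317 kJ/kg
vapour 98.4→204 °C: 175.3 kJ/kg
Δh = 319.65 + 317 + 175.3 = 811.94 kJ/kg
Q = ṁ·Δh = 23.00 kg/s × 811.94 kJ/kg = 18675 kJ/s
|Q| = 18675 kW = 67229 MJ/h

Q = 67200 MJ/h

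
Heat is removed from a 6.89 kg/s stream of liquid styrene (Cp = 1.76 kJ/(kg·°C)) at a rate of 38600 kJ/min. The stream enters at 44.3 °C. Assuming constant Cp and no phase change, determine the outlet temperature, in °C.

Q = 38600 kJ/min = 643.33 kJ/s
ΔT = Q/(ṁ·Cp) = 643.33/(6.89×1.76) = 53.052 K
T_out = 44.3 − 53.052 = -8.7523 °C

T_out = -8.75 °C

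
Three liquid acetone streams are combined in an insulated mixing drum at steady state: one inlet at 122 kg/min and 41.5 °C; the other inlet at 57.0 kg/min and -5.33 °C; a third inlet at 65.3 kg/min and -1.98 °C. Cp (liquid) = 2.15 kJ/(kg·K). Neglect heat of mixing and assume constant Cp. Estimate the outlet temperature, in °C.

Energy balance with Q = 0: Σ ṁᵢCp,ᵢ(T_out − Tᵢ) = 0
T_out = Σ ṁᵢCp,ᵢTᵢ / Σ ṁᵢCp,ᵢ
      = 9954.3 / 525.25 = 18.952 °C

T_out = 19.0 °C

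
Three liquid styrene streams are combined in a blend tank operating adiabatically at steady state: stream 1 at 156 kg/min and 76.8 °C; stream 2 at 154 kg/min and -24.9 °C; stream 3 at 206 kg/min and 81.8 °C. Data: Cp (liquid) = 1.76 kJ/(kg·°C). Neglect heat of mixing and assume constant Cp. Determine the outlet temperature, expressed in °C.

T_out = 48.4 °C

Energy balance with Q = 0: Σ ṁᵢCp,ᵢ(T_out − Tᵢ) = 0
T_out = Σ ṁᵢCp,ᵢTᵢ / Σ ṁᵢCp,ᵢ
      = 43995 / 908.16 = 48.444 °C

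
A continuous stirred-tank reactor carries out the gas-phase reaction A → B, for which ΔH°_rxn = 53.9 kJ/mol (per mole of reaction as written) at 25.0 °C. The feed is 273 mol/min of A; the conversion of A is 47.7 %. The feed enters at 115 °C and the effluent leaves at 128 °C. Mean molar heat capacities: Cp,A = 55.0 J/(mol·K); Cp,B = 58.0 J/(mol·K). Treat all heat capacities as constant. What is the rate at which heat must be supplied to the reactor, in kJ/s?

Extent of reaction ξ = 0.477 × 273 = 130.22 mol/min
Reaction term: ξ·ΔH°_rxn = 130.22 × 53.9 = 7018.9 kJ/min
Sensible, feed 115→25 °C: -1351.3 kJ/min
Outlet flows (mol/min): A 142.78, B 130.22
Sensible, products 25→128 °C: 1586.8 kJ/min
Q = ΔH = 7254.3 kJ/min = 120.91 kW
Heat supplied = 120.91 kJ/s

Q_in = 121 kJ/s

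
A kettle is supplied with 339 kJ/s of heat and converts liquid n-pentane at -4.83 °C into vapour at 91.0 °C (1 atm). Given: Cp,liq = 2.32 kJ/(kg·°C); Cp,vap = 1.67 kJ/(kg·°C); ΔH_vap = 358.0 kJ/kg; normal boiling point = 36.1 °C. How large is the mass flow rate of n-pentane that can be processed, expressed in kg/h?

ṁ = 2240 kg/h

Δh = 2.32×(36.1−-4.83) + 358.0 + 1.67×(91.0−36.1) = 544.64 kJ/kg
Q = 339 kJ/s = 339 kJ/s = 1.2204e+06 kJ/h
ṁ = Q/Δh = 1.2204e+06 / 544.64 = 2240.7 kg/h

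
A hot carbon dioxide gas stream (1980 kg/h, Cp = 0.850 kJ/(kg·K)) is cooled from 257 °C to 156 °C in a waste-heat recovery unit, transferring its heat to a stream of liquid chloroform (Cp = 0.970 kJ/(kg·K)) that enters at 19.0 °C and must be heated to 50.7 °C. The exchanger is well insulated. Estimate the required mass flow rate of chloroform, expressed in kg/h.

Heat released by hot stream: Q = 1980 × 0.850 × (257 − 156) = 169980 kJ/h
Energy balance on cold side (adiabatic exchanger): Q = ṁ_c·Cp_c·(T_c,out − T_c,in)
ṁ_c = 169980 / [0.970 × (50.7 − 19.0)] = 5528.1 kg/h

ṁ_c = 5530 kg/h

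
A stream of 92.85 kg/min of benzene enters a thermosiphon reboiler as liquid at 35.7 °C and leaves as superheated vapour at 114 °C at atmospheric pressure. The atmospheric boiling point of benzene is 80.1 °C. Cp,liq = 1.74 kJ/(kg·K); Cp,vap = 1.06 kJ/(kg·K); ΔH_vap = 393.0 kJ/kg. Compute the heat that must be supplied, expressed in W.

liquid 35.7→80.1 °C: 77.256 kJ/kg
vaporisation at 80.1 °C: 393 kJ/kg
vapour 80.1→114 °C: 35.934 kJ/kg
Δh = 77.256 + 393 + 35.934 = 506.19 kJ/kg
Q = ṁ·Δh = 92.85 kg/min × 506.19 kJ/kg = 47000 kJ/min
|Q| = 783.33 kW = 783330 W

Q = 783000 W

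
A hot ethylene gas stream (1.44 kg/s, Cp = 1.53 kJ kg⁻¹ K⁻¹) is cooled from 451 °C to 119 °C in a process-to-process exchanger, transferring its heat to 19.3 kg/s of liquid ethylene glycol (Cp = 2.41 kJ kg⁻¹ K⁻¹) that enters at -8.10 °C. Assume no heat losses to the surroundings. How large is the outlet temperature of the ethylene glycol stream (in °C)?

T_c,out = 7.63 °C

Heat released by hot stream: Q = 1.44 × 1.53 × (451 − 119) = 731.46 kJ/s
Energy balance on cold side (adiabatic exchanger): Q = ṁ_c·Cp_c·(T_c,out − T_c,in)
T_c,out = -8.10 + 731.46/(19.3 × 2.41) = 7.626 °C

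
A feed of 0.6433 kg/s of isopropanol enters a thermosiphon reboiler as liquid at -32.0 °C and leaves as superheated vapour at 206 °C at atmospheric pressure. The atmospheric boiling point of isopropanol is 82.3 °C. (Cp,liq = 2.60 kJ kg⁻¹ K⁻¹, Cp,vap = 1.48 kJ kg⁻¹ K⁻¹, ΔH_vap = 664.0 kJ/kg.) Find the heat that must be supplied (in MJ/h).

Q = 2650 MJ/h

liquid -32.0→82.3 °C: 297.18 kJ/kg
vaporisation at 82.3 °C: 664 kJ/kg
vapour 82.3→206 °C: 183.08 kJ/kg
Δh = 297.18 + 664 + 183.08 = 1144.3 kJ/kg
Q = ṁ·Δh = 0.6433 kg/s × 1144.3 kJ/kg = 736.1 kJ/s
|Q| = 736.1 kW = 2650 MJ/h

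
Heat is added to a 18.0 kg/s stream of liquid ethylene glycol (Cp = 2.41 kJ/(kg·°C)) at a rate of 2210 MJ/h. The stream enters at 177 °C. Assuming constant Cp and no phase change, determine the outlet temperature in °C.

Q = 2210 MJ/h = 613.89 kJ/s
ΔT = Q/(ṁ·Cp) = 613.89/(18.0×2.41) = 14.151 K
T_out = 177 + 14.151 = 191.15 °C

T_out = 191 °C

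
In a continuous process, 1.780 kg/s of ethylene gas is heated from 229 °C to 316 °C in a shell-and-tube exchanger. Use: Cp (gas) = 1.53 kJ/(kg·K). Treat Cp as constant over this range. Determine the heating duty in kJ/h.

Q = 853000 kJ/h

Q = ṁ·Cp·ΔT = 1.780 × 1.53 × (316 − 229) = 236.94 kJ/s
Heating duty = 852970 kJ/h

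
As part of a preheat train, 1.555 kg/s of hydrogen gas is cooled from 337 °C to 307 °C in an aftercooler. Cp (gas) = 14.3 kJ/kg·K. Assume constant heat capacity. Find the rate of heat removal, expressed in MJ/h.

Q_c = 2400 MJ/h

Q = ṁ·Cp·ΔT = 1.555 × 14.3 × (307 − 337) = -667.1 kJ/s
Cooling duty = 2401.5 MJ/h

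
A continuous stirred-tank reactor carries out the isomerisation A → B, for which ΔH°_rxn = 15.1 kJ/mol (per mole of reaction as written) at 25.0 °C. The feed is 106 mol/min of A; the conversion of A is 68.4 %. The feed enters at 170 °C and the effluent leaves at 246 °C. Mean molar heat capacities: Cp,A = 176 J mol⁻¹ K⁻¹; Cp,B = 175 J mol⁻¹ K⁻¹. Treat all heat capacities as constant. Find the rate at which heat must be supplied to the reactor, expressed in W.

Extent of reaction ξ = 0.684 × 106 = 72.504 mol/min
Reaction term: ξ·ΔH°_rxn = 72.504 × 15.1 = 1094.8 kJ/min
Sensible, feed 170→25 °C: -2705.1 kJ/min
Outlet flows (mol/min): A 33.496, B 72.504
Sensible, products 25→246 °C: 4107 kJ/min
Q = ΔH = 2496.6 kJ/min = 41.611 kW
Heat supplied = 41611 W

Q_in = 41600 W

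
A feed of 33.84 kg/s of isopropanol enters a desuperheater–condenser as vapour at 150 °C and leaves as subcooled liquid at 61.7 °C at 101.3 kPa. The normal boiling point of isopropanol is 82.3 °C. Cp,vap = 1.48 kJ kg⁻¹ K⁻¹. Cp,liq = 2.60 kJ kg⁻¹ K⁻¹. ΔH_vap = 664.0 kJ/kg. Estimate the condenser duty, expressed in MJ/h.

vapour 150→82.3 °C: -100.2 kJ/kg
condensation at 82.3 °C: -664 kJ/kg
liquid 82.3→61.7 °C: -53.56 kJ/kg
Δh = -100.2 + -664 + -53.56 = -817.76 kJ/kg
Q = ṁ·Δh = 33.84 kg/s × -817.76 kJ/kg = -27673 kJ/s
|Q| = 27673 kW = 99622 MJ/h

Q_c = 99600 MJ/h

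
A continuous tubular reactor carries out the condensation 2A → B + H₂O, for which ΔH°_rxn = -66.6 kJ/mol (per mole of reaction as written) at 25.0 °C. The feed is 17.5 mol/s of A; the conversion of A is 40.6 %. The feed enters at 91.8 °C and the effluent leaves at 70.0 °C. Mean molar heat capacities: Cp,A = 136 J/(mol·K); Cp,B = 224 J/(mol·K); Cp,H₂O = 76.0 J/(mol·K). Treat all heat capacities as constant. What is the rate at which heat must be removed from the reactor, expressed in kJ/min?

Extent of reaction ξ = 0.406 × 17.5 / 2 = 3.5525 mol/s
Reaction term: ξ·ΔH°_rxn = 3.5525 × -66.6 = -236.6 kJ/s
Sensible, feed 91.8→25 °C: -158.98 kJ/s
Outlet flows (mol/s): A 10.395, B 3.5525, H₂O 3.5525
Sensible, products 25→70.0 °C: 111.58 kJ/s
Q = ΔH = -284 kJ/s = -284 kW
Heat removed = 17040 kJ/min

Q_out = 17000 kJ/min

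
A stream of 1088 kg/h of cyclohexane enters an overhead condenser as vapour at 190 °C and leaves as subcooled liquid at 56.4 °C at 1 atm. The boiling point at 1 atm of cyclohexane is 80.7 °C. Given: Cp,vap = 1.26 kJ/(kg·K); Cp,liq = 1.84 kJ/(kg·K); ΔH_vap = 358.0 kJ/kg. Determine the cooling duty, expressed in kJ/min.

Q_c = 9800 kJ/min

vapour 190→80.7 °C: -137.72 kJ/kg
condensation at 80.7 °C: -358 kJ/kg
liquid 80.7→56.4 °C: -44.712 kJ/kg
Δh = -137.72 + -358 + -44.712 = -540.43 kJ/kg
Q = ṁ·Δh = 1088 kg/h × -540.43 kJ/kg = -587990 kJ/h
|Q| = 163.33 kW = 9799.8 kJ/min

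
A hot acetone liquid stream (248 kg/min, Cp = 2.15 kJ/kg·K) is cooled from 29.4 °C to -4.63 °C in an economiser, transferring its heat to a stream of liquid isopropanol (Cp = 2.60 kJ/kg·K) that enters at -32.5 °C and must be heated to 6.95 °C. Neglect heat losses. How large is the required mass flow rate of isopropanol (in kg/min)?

Heat released by hot stream: Q = 248 × 2.15 × (29.4 − -4.63) = 18145 kJ/min
Energy balance on cold side (adiabatic exchanger): Q = ṁ_c·Cp_c·(T_c,out − T_c,in)
ṁ_c = 18145 / [2.60 × (6.95 − -32.5)] = 176.9 kg/min

ṁ_c = 177 kg/min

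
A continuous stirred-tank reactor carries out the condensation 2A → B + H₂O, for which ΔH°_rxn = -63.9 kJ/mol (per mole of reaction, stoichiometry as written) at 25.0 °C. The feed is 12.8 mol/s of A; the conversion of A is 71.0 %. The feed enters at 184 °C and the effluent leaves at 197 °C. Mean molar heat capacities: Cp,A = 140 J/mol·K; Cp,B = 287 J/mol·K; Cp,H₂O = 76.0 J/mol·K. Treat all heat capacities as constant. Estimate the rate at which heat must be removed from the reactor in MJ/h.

Extent of reaction ξ = 0.710 × 12.8 / 2 = 4.544 mol/s
Reaction term: ξ·ΔH°_rxn = 4.544 × -63.9 = -290.36 kJ/s
Sensible, feed 184→25 °C: -284.93 kJ/s
Outlet flows (mol/s): A 3.712, B 4.544, H₂O 4.544
Sensible, products 25→197 °C: 373.09 kJ/s
Q = ΔH = -202.2 kJ/s = -202.2 kW
Heat removed = 727.9 MJ/h

Q_out = 728 MJ/h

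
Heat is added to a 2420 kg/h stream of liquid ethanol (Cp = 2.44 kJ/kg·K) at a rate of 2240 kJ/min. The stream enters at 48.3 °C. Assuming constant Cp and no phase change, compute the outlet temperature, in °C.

T_out = 71.1 °C

Q = 2240 kJ/min = 134400 kJ/h
ΔT = Q/(ṁ·Cp) = 134400/(2420×2.44) = 22.761 K
T_out = 48.3 + 22.761 = 71.061 °C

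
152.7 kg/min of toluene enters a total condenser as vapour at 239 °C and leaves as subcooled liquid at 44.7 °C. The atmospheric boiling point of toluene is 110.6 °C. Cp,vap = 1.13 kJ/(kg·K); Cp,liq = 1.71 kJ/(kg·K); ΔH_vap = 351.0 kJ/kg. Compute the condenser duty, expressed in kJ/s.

Q_c = 1550 kJ/s

vapour 239→110.6 °C: -145.09 kJ/kg
condensation at 110.6 °C: -351 kJ/kg
liquid 110.6→44.7 °C: -112.69 kJ/kg
Δh = -145.09 + -351 + -112.69 = -608.78 kJ/kg
Q = ṁ·Δh = 152.7 kg/min × -608.78 kJ/kg = -92961 kJ/min
|Q| = 1549.3 kW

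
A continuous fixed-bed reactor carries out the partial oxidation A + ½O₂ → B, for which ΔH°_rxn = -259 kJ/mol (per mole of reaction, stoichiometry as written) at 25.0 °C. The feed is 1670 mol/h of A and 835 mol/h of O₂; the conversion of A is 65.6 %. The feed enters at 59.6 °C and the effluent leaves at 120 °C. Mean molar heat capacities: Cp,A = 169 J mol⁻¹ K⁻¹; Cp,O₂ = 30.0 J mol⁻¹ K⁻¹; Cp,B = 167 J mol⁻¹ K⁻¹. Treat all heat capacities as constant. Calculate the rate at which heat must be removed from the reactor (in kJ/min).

Q_out = 4450 kJ/min

Extent of reaction ξ = 0.656 × 1670 = 1095.5 mol/h
Reaction term: ξ·ΔH°_rxn = 1095.5 × -259 = -283740 kJ/h
Sensible, feed 59.6→25 °C: -10632 kJ/h
Outlet flows (mol/h): A 574.48, O₂ 287.24, B 1095.5
Sensible, products 25→120 °C: 27422 kJ/h
Q = ΔH = -266950 kJ/h = -74.153 kW
Heat removed = 4449.2 kJ/min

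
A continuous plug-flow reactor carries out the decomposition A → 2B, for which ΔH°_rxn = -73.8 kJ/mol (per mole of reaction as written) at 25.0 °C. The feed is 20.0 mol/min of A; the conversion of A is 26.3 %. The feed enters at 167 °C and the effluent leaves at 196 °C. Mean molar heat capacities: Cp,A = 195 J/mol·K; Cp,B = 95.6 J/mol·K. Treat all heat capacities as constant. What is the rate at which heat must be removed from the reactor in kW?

Extent of reaction ξ = 0.263 × 20.0 = 5.26 mol/min
Reaction term: ξ·ΔH°_rxn = 5.26 × -73.8 = -388.19 kJ/min
Sensible, feed 167→25 °C: -553.8 kJ/min
Outlet flows (mol/min): A 14.74, B 10.52
Sensible, products 25→196 °C: 663.48 kJ/min
Q = ΔH = -278.51 kJ/min = -4.6418 kW
Heat removed = 4.6418 kW

Q_out = 4.64 kW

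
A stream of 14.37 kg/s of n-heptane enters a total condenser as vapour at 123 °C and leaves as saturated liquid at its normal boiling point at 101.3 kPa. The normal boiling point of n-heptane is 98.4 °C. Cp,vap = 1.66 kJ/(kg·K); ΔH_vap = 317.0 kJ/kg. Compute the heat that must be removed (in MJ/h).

vapour 123→98.4 °C: -40.836 kJ/kg
condensation at 98.4 °C: -317 kJ/kg
Δh = -40.836 + -317 = -357.84 kJ/kg
Q = ṁ·Δh = 14.37 kg/s × -357.84 kJ/kg = -5142.1 kJ/s
|Q| = 5142.1 kW = 18512 MJ/h

Q_c = 18500 MJ/h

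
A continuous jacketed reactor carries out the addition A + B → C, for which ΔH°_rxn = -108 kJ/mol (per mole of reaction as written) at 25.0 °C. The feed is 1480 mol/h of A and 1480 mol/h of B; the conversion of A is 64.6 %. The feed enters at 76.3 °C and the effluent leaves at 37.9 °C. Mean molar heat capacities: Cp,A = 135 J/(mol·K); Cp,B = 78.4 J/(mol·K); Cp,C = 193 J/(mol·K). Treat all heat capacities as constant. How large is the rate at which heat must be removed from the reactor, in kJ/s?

Extent of reaction ξ = 0.646 × 1480 = 956.08 mol/h
Reaction term: ξ·ΔH°_rxn = 956.08 × -108 = -103260 kJ/h
Sensible, feed 76.3→25 °C: -16202 kJ/h
Outlet flows (mol/h): A 523.92, B 523.92, C 956.08
Sensible, products 25→37.9 °C: 3822.6 kJ/h
Q = ΔH = -115640 kJ/h = -32.121 kW
Heat removed = 32.121 kJ/s

Q_out = 32.1 kJ/s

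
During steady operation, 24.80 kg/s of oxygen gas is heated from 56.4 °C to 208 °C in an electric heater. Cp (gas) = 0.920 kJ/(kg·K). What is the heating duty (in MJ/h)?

Q = 12500 MJ/h

Q = ṁ·Cp·ΔT = 24.80 × 0.920 × (208 − 56.4) = 3458.9 kJ/s
Heating duty = 12452 MJ/h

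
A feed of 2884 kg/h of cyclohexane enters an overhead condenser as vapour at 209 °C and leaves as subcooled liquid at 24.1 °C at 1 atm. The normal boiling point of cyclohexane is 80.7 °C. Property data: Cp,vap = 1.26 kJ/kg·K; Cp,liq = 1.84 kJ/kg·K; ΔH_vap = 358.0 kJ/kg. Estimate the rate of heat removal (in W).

Q_c = 500000 W

vapour 209→80.7 °C: -161.66 kJ/kg
condensation at 80.7 °C: -358 kJ/kg
liquid 80.7→24.1 °C: -104.14 kJ/kg
Δh = -161.66 + -358 + -104.14 = -623.8 kJ/kg
Q = ṁ·Δh = 2884 kg/h × -623.8 kJ/kg = -1.799e+06 kJ/h
|Q| = 499.73 kW = 499730 W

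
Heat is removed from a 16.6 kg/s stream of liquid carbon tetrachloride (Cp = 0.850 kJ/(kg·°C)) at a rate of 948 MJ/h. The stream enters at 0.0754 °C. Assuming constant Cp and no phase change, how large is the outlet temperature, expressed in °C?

Q = 948 MJ/h = 263.33 kJ/s
ΔT = Q/(ṁ·Cp) = 263.33/(16.6×0.850) = 18.663 K
T_out = 0.0754 − 18.663 = -18.587 °C

T_out = -18.6 °C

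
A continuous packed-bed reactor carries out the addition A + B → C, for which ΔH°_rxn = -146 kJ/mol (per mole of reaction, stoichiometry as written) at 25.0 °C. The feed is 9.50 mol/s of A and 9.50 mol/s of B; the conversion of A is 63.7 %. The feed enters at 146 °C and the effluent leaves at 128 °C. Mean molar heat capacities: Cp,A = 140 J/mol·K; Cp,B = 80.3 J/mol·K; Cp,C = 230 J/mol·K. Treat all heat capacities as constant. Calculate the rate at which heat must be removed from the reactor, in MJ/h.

Extent of reaction ξ = 0.637 × 9.50 = 6.0515 mol/s
Reaction term: ξ·ΔH°_rxn = 6.0515 × -146 = -883.52 kJ/s
Sensible, feed 146→25 °C: -253.23 kJ/s
Outlet flows (mol/s): A 3.4485, B 3.4485, C 6.0515
Sensible, products 25→128 °C: 221.61 kJ/s
Q = ΔH = -915.14 kJ/s = -915.14 kW
Heat removed = 3294.5 MJ/h

Q_out = 3290 MJ/h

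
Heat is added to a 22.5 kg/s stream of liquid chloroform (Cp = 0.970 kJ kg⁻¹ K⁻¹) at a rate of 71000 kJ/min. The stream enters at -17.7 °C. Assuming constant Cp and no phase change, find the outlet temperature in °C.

Q = 71000 kJ/min = 1183.3 kJ/s
ΔT = Q/(ṁ·Cp) = 1183.3/(22.5×0.970) = 54.219 K
T_out = -17.7 + 54.219 = 36.519 °C

T_out = 36.5 °C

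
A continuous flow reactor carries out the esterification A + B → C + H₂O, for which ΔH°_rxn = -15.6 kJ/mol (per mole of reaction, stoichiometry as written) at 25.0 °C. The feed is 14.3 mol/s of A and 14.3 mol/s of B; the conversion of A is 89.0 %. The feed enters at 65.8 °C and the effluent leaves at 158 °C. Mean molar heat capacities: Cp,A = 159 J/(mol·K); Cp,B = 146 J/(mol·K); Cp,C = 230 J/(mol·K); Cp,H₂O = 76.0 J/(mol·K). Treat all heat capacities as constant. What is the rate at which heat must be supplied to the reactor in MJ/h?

Extent of reaction ξ = 0.890 × 14.3 = 12.727 mol/s
Reaction term: ξ·ΔH°_rxn = 12.727 × -15.6 = -198.54 kJ/s
Sensible, feed 65.8→25 °C: -177.95 kJ/s
Outlet flows (mol/s): A 1.573, B 1.573, C 12.727, H₂O 12.727
Sensible, products 25→158 °C: 581.77 kJ/s
Q = ΔH = 205.28 kJ/s = 205.28 kW
Heat supplied = 739.01 MJ/h

Q_in = 739 MJ/h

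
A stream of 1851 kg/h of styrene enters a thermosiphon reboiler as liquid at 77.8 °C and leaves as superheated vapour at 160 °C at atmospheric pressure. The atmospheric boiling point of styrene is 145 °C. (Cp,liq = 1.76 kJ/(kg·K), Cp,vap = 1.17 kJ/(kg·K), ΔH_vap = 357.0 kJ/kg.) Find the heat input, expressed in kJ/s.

Q = 253 kJ/s

liquid 77.8→145 °C: 118.27 kJ/kg
vaporisation at 145 °C: 357 kJ/kg
vapour 145→160 °C: 17.55 kJ/kg
Δh = 118.27 + 357 + 17.55 = 492.82 kJ/kg
Q = ṁ·Δh = 1851 kg/h × 492.82 kJ/kg = 912210 kJ/h
|Q| = 253.39 kW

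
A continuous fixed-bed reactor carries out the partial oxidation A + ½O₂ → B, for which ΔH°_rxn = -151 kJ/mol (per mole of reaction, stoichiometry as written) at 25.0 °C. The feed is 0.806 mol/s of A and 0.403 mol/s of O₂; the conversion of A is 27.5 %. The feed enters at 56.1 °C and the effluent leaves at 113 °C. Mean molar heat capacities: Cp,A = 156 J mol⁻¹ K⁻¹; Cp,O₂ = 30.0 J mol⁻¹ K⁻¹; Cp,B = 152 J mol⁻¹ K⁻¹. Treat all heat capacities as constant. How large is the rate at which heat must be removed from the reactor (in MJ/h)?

Extent of reaction ξ = 0.275 × 0.806 = 0.22165 mol/s
Reaction term: ξ·ΔH°_rxn = 0.22165 × -151 = -33.469 kJ/s
Sensible, feed 56.1→25 °C: -4.2864 kJ/s
Outlet flows (mol/s): A 0.58435, O₂ 0.29218, B 0.22165
Sensible, products 25→113 °C: 11.758 kJ/s
Q = ΔH = -25.997 kJ/s = -25.997 kW
Heat removed = 93.591 MJ/h

Q_out = 93.6 MJ/h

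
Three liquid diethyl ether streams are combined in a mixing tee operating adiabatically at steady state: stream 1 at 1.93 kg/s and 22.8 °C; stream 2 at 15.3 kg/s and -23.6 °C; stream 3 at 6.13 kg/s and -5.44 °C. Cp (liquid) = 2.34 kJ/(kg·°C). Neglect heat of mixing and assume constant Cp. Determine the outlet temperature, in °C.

Adiabatic, steady state ⇒ Σ ṁᵢCp,ᵢ(T_out − Tᵢ) = 0
T_out = Σ ṁᵢCp,ᵢTᵢ / Σ ṁᵢCp,ᵢ
      = -819.99 / 54.662 = -15.001 °C

T_out = -15.0 °C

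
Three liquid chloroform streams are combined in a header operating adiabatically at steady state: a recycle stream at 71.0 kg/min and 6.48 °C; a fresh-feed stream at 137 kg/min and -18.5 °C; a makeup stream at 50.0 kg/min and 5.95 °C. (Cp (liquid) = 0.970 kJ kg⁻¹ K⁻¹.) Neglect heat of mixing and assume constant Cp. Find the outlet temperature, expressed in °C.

No heat crosses the boundary, so H_out = H_in.
T_out = Σ ṁᵢCp,ᵢTᵢ / Σ ṁᵢCp,ᵢ
      = -1723.6 / 250.26 = -6.8873 °C

T_out = -6.89 °C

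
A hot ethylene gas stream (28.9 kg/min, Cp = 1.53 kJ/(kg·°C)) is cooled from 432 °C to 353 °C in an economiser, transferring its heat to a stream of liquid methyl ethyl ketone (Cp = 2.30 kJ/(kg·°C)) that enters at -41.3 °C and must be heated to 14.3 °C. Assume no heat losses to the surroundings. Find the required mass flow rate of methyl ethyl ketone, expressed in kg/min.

Heat released by hot stream: Q = 28.9 × 1.53 × (432 − 353) = 3493.1 kJ/min
Energy balance on cold side (adiabatic exchanger): Q = ṁ_c·Cp_c·(T_c,out − T_c,in)
ṁ_c = 3493.1 / [2.30 × (14.3 − -41.3)] = 27.316 kg/min

ṁ_c = 27.3 kg/min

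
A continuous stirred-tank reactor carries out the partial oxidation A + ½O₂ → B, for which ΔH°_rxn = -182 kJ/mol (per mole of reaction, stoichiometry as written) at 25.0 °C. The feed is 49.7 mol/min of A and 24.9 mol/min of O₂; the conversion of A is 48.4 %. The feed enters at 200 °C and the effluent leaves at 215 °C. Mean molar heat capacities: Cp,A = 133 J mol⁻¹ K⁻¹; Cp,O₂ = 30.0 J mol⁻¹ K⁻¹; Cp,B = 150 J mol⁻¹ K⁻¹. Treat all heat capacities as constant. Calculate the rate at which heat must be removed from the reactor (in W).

Extent of reaction ξ = 0.484 × 49.7 = 24.055 mol/min
Reaction term: ξ·ΔH°_rxn = 24.055 × -182 = -4378 kJ/min
Sensible, feed 200→25 °C: -1287.5 kJ/min
Outlet flows (mol/min): A 25.645, O₂ 12.873, B 24.055
Sensible, products 25→215 °C: 1407 kJ/min
Q = ΔH = -4258.5 kJ/min = -70.975 kW
Heat removed = 70975 W

Q_out = 71000 W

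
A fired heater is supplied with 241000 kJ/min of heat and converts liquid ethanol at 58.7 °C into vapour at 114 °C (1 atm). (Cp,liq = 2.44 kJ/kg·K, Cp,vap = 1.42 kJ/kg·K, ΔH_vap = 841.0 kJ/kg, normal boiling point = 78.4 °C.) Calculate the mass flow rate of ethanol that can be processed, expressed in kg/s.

Δh = 2.44×(78.4−58.7) + 841.0 + 1.42×(114−78.4) = 939.62 kJ/kg
Q = 241000 kJ/min = 4016.7 kJ/s = 4016.7 kJ/s
ṁ = Q/Δh = 4016.7 / 939.62 = 4.2748 kg/s

ṁ = 4.27 kg/s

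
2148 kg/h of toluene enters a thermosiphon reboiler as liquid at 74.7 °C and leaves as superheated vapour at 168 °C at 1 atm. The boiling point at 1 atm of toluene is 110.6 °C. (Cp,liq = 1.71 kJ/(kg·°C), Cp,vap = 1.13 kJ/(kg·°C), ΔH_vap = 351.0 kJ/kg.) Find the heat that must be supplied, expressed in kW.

Q = 285 kW

liquid 74.7→110.6 °C: 61.389 kJ/kg
vaporisation at 110.6 °C: 351 kJ/kg
vapour 110.6→168 °C: 64.862 kJ/kg
Δh = 61.389 + 351 + 64.862 = 477.25 kJ/kg
Q = ṁ·Δh = 2148 kg/h × 477.25 kJ/kg = 1.0251e+06 kJ/h
|Q| = 284.76 kW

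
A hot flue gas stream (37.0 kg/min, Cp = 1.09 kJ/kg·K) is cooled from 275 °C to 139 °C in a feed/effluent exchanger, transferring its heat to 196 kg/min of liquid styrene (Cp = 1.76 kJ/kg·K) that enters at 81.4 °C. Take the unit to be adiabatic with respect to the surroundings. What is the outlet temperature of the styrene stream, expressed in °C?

Heat released by hot stream: Q = 37.0 × 1.09 × (275 − 139) = 5484.9 kJ/min
Energy balance on cold side (adiabatic exchanger): Q = ṁ_c·Cp_c·(T_c,out − T_c,in)
T_c,out = 81.4 + 5484.9/(196 × 1.76) = 97.3 °C

T_c,out = 97.3 °C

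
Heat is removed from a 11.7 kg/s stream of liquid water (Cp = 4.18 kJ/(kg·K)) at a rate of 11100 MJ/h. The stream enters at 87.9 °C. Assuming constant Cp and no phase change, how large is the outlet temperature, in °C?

Q = 11100 MJ/h = 3083.3 kJ/s
ΔT = Q/(ṁ·Cp) = 3083.3/(11.7×4.18) = 63.046 K
T_out = 87.9 − 63.046 = 24.854 °C

T_out = 24.9 °C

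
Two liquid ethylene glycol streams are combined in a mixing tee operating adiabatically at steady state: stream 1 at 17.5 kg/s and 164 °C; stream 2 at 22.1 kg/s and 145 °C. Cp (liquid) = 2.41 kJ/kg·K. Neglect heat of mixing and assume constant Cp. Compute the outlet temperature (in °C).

T_out = 153 °C

Energy balance with Q = 0: Σ ṁᵢCp,ᵢ(T_out − Tᵢ) = 0
Σ ṁᵢCp,ᵢTᵢ = 17.5×2.41×164 + 22.1×2.41×145 = 14640
Σ ṁᵢCp,ᵢ = 17.5×2.41 + 22.1×2.41 = 95.436
T_out = 14640 / 95.436 = 153.4 °C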